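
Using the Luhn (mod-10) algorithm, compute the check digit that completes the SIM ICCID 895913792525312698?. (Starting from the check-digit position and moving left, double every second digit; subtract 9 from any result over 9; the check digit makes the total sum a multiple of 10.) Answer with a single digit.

Partial digits right→left: 8 9 6 2 1 3 5 2 5 2 9 7 3 1 9 5 9 8
Double every second digit counting from the check-digit position (so the 1st, 3rd, 5th, ... of the partial from the right).
  doubled (with −9 where >9): 7 3 2 1 1 9 6 9 9 → sum 47
  kept as-is: 9 2 3 2 2 7 1 5 8 → sum 39
Total = 47 + 39 = 86.
Check digit = (10 − (86 mod 10)) mod 10 = 4.

4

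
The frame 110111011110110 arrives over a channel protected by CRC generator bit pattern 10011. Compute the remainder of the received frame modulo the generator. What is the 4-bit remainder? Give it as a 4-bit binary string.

0011

Modulo-2 division of 110111011110110 by 10011:
  pos 0: 11011 XOR 10011 = 01000
  pos 1: 10001 XOR 10011 = 00010
  pos 4: 10011 XOR 10011 = 00000
  pos 9: 11011 XOR 10011 = 01000
  pos 10: 10000 XOR 10011 = 00011
Remainder = 0011 (nonzero — an error is detected).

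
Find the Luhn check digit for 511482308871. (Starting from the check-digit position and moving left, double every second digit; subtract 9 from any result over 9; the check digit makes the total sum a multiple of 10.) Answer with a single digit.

5

Partial digits right→left: 1 7 8 8 0 3 2 8 4 1 1 5
Double every second digit counting from the check-digit position (so the 1st, 3rd, 5th, ... of the partial from the right).
  doubled (with −9 where >9): 2 7 0 4 8 2 → sum 23
  kept as-is: 7 8 3 8 1 5 → sum 32
Total = 23 + 32 = 55.
Check digit = (10 − (55 mod 10)) mod 10 = 5.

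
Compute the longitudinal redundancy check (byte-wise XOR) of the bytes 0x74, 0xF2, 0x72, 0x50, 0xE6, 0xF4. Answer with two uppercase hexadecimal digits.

XOR the bytes together:
  start with 0x74
  0x74 ⊕ 0xF2 = 0x86
  0x86 ⊕ 0x72 = 0xF4
  0xF4 ⊕ 0x50 = 0xA4
  0xA4 ⊕ 0xE6 = 0x42
  0x42 ⊕ 0xF4 = 0xB6

B6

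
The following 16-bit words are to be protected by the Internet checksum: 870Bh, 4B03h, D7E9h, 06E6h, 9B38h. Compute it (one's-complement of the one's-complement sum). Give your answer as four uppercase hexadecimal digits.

B3E8

One's-complement addition (fold any carry out of bit 15 back into bit 0):
  0x870B + 0x4B03 = 0x0D20E
  0xD20E + 0xD7E9 = 0x1A9F7 → wrap carry → 0xA9F8
  0xA9F8 + 0x06E6 = 0x0B0DE
  0xB0DE + 0x9B38 = 0x14C16 → wrap carry → 0x4C17
One's-complement sum = 0x4C17.
Checksum = ~0x4C17 & 0xFFFF = 0xB3E8.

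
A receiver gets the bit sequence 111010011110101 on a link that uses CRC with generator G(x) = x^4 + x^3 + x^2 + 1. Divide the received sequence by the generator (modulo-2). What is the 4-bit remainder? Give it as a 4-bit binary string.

Modulo-2 division of 111010011110101 by 11101:
  pos 0: 11101 XOR 11101 = 00000
  pos 7: 11110 XOR 11101 = 00011
  pos 10: 11101 XOR 11101 = 00000
Remainder = 0000 (zero — the frame passes the CRC check).

0000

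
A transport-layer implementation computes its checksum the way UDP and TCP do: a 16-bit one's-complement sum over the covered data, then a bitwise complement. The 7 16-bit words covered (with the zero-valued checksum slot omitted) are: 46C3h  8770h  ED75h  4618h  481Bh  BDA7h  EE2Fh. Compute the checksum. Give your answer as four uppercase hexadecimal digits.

One's-complement addition (fold any carry out of bit 15 back into bit 0):
  0x46C3 + 0x8770 = 0x0CE33
  0xCE33 + 0xED75 = 0x1BBA8 → wrap carry → 0xBBA9
  0xBBA9 + 0x4618 = 0x101C1 → wrap carry → 0x01C2
  0x01C2 + 0x481B = 0x049DD
  0x49DD + 0xBDA7 = 0x10784 → wrap carry → 0x0785
  0x0785 + 0xEE2F = 0x0F5B4
One's-complement sum = 0xF5B4.
Checksum = ~0xF5B4 & 0xFFFF = 0x0A4B.

0A4B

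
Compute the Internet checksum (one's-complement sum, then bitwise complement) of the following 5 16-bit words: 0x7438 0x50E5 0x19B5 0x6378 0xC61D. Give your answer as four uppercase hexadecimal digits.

F796

One's-complement addition (fold any carry out of bit 15 back into bit 0):
  0x7438 + 0x50E5 = 0x0C51D
  0xC51D + 0x19B5 = 0x0DED2
  0xDED2 + 0x6378 = 0x1424A → wrap carry → 0x424B
  0x424B + 0xC61D = 0x10868 → wrap carry → 0x0869
One's-complement sum = 0x0869.
Checksum = ~0x0869 & 0xFFFF = 0xF796.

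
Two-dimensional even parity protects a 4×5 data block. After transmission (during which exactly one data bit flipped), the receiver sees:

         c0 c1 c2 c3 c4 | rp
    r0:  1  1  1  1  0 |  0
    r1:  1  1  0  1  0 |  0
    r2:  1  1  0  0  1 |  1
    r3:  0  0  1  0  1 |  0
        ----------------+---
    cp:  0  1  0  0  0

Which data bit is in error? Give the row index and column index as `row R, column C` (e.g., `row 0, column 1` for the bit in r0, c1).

row 1, column 0

Recompute each row's even parity and compare to rp:
  r0: data parity 0, sent rp 0 → ok
  r1: data parity 1, sent rp 0 → mismatch
  r2: data parity 1, sent rp 1 → ok
  r3: data parity 0, sent rp 0 → ok
Recompute each column's even parity and compare to cp:
  c0: data parity 1, sent cp 0 → mismatch
  c1: data parity 1, sent cp 1 → ok
  c2: data parity 0, sent cp 0 → ok
  c3: data parity 0, sent cp 0 → ok
  c4: data parity 0, sent cp 0 → ok
Exactly one row (r1) and one column (c0) fail → the flipped bit is at their intersection.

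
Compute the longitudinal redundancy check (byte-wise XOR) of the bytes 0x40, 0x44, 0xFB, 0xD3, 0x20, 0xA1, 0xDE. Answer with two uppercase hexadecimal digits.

73

XOR the bytes together:
  start with 0x40
  0x40 ⊕ 0x44 = 0x04
  0x04 ⊕ 0xFB = 0xFF
  0xFF ⊕ 0xD3 = 0x2C
  0x2C ⊕ 0x20 = 0x0C
  0x0C ⊕ 0xA1 = 0xAD
  0xAD ⊕ 0xDE = 0x73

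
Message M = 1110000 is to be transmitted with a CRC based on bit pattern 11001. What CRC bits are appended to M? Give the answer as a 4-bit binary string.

Append 4 zeros: 11100000000. Divide by 11001 (XOR where the leading bit is 1):
  pos 0: 11100 XOR 11001 = 00101
  pos 2: 10100 XOR 11001 = 01101
  pos 3: 11010 XOR 11001 = 00011
  pos 6: 11000 XOR 11001 = 00001
Remainder (last 4 bits) = 0001. This is the CRC / FCS.

0001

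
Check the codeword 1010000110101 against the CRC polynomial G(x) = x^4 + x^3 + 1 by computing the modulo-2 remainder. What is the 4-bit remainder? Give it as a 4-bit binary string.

1110

Modulo-2 division of 1010000110101 by 11001:
  pos 0: 10100 XOR 11001 = 01101
  pos 1: 11010 XOR 11001 = 00011
  pos 4: 11011 XOR 11001 = 00010
  pos 7: 10010 XOR 11001 = 01011
  pos 8: 10111 XOR 11001 = 01110
Remainder = 1110 (nonzero — an error is detected).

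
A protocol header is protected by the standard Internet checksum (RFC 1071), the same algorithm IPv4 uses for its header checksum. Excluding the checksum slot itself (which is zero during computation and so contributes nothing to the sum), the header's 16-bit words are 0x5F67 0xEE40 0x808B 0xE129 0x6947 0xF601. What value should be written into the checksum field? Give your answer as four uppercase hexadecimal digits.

F158

One's-complement addition (fold any carry out of bit 15 back into bit 0):
  0x5F67 + 0xEE40 = 0x14DA7 → wrap carry → 0x4DA8
  0x4DA8 + 0x808B = 0x0CE33
  0xCE33 + 0xE129 = 0x1AF5C → wrap carry → 0xAF5D
  0xAF5D + 0x6947 = 0x118A4 → wrap carry → 0x18A5
  0x18A5 + 0xF601 = 0x10EA6 → wrap carry → 0x0EA7
One's-complement sum = 0x0EA7.
Checksum = ~0x0EA7 & 0xFFFF = 0xF158.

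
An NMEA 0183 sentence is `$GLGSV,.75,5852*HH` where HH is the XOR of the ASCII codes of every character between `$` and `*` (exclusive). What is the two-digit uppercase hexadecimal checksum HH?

XOR the ASCII codes of the payload characters:
  'G' = 0x47 → acc = 0x47
  'L' = 0x4C → acc = 0x0B
  'G' = 0x47 → acc = 0x4C
  'S' = 0x53 → acc = 0x1F
  'V' = 0x56 → acc = 0x49
  ',' = 0x2C → acc = 0x65
  '.' = 0x2E → acc = 0x4B
  '7' = 0x37 → acc = 0x7C
  '5' = 0x35 → acc = 0x49
  ',' = 0x2C → acc = 0x65
  '5' = 0x35 → acc = 0x50
  '8' = 0x38 → acc = 0x68
  '5' = 0x35 → acc = 0x5D
  '2' = 0x32 → acc = 0x6F
Checksum = 0x6F.

6F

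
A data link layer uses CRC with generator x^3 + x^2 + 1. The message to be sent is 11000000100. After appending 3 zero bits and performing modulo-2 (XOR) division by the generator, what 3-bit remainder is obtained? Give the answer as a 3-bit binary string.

Append 3 zeros: 11000000100000. Divide by 1101 (XOR where the leading bit is 1):
  pos 0: 1100 XOR 1101 = 0001
  pos 3: 1000 XOR 1101 = 0101
  pos 4: 1010 XOR 1101 = 0111
  pos 5: 1111 XOR 1101 = 0010
  pos 7: 1000 XOR 1101 = 0101
  pos 8: 1010 XOR 1101 = 0111
  pos 9: 1110 XOR 1101 = 0011
Remainder (last 3 bits) = 110. This is the CRC / FCS.

110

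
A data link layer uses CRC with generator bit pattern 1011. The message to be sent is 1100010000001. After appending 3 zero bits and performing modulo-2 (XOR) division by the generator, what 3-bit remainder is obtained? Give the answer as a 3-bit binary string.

Append 3 zeros: 1100010000001000. Divide by 1011 (XOR where the leading bit is 1):
  pos 0: 1100 XOR 1011 = 0111
  pos 1: 1110 XOR 1011 = 0101
  pos 2: 1011 XOR 1011 = 0000
  pos 12: 1000 XOR 1011 = 0011
Remainder (last 3 bits) = 011. This is the CRC / FCS.

011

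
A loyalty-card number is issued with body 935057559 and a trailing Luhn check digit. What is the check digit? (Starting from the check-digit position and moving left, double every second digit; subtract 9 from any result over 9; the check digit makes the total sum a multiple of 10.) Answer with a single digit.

4

Partial digits right→left: 9 5 5 7 5 0 5 3 9
Double every second digit counting from the check-digit position (so the 1st, 3rd, 5th, ... of the partial from the right).
  doubled (with −9 where >9): 9 1 1 1 9 → sum 21
  kept as-is: 5 7 0 3 → sum 15
Total = 21 + 15 = 36.
Check digit = (10 − (36 mod 10)) mod 10 = 4.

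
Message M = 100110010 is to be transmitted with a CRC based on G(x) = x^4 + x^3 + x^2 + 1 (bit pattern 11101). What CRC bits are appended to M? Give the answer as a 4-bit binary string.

Append 4 zeros: 1001100100000. Divide by 11101 (XOR where the leading bit is 1):
  pos 0: 10011 XOR 11101 = 01110
  pos 1: 11100 XOR 11101 = 00001
  pos 5: 10100 XOR 11101 = 01001
  pos 6: 10010 XOR 11101 = 01111
  pos 7: 11110 XOR 11101 = 00011
Remainder (last 4 bits) = 0110. This is the CRC / FCS.

0110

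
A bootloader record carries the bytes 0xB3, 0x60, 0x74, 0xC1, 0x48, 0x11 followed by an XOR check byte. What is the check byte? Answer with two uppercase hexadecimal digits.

XOR the bytes together:
  start with 0xB3
  0xB3 ⊕ 0x60 = 0xD3
  0xD3 ⊕ 0x74 = 0xA7
  0xA7 ⊕ 0xC1 = 0x66
  0x66 ⊕ 0x48 = 0x2E
  0x2E ⊕ 0x11 = 0x3F

3F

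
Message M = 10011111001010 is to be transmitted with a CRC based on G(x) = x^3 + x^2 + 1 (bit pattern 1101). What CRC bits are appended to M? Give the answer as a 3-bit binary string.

Append 3 zeros: 10011111001010000. Divide by 1101 (XOR where the leading bit is 1):
  pos 0: 1001 XOR 1101 = 0100
  pos 1: 1001 XOR 1101 = 0100
  pos 2: 1001 XOR 1101 = 0100
  pos 3: 1001 XOR 1101 = 0100
  pos 4: 1001 XOR 1101 = 0100
  pos 5: 1000 XOR 1101 = 0101
  pos 6: 1010 XOR 1101 = 0111
  pos 7: 1111 XOR 1101 = 0010
  pos 9: 1001 XOR 1101 = 0100
  pos 10: 1000 XOR 1101 = 0101
  pos 11: 1010 XOR 1101 = 0111
  pos 12: 1110 XOR 1101 = 0011
Remainder (last 3 bits) = 110. This is the CRC / FCS.

110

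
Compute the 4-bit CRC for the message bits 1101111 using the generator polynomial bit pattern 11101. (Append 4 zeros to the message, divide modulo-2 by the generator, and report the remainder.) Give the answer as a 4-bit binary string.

Append 4 zeros: 11011110000. Divide by 11101 (XOR where the leading bit is 1):
  pos 0: 11011 XOR 11101 = 00110
  pos 2: 11011 XOR 11101 = 00110
  pos 4: 11000 XOR 11101 = 00101
  pos 6: 10100 XOR 11101 = 01001
Remainder (last 4 bits) = 1001. This is the CRC / FCS.

1001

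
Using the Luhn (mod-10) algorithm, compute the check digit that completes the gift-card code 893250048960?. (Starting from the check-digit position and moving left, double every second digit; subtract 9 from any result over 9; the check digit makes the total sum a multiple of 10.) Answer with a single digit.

Partial digits right→left: 0 6 9 8 4 0 0 5 2 3 9 8
Double every second digit counting from the check-digit position (so the 1st, 3rd, 5th, ... of the partial from the right).
  doubled (with −9 where >9): 0 9 8 0 4 9 → sum 30
  kept as-is: 6 8 0 5 3 8 → sum 30
Total = 30 + 30 = 60.
Check digit = (10 − (60 mod 10)) mod 10 = 0.

0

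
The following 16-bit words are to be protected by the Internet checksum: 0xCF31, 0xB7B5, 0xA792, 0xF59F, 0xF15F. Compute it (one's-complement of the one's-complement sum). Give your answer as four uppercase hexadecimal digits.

One's-complement addition (fold any carry out of bit 15 back into bit 0):
  0xCF31 + 0xB7B5 = 0x186E6 → wrap carry → 0x86E7
  0x86E7 + 0xA792 = 0x12E79 → wrap carry → 0x2E7A
  0x2E7A + 0xF59F = 0x12419 → wrap carry → 0x241A
  0x241A + 0xF15F = 0x11579 → wrap carry → 0x157A
One's-complement sum = 0x157A.
Checksum = ~0x157A & 0xFFFF = 0xEA85.

EA85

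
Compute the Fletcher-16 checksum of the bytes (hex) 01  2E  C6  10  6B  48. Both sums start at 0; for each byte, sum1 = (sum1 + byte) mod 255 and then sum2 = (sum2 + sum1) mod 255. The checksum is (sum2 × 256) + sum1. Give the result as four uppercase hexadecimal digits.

Running sums (mod 255):
  after byte 0 (01): sum1=1, sum2=1
  after byte 1 (2E): sum1=47, sum2=48
  after byte 2 (C6): sum1=245, sum2=38
  after byte 3 (10): sum1=6, sum2=44
  after byte 4 (6B): sum1=113, sum2=157
  after byte 5 (48): sum1=185, sum2=87
Checksum = sum2·256 + sum1 = 87·256 + 185 = 22457 = 0x57B9.

57B9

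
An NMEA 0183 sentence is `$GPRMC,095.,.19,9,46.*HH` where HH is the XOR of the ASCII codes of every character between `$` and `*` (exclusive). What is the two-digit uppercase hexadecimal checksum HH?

6A

XOR the ASCII codes of the payload characters:
  'G' = 0x47 → acc = 0x47
  'P' = 0x50 → acc = 0x17
  'R' = 0x52 → acc = 0x45
  'M' = 0x4D → acc = 0x08
  'C' = 0x43 → acc = 0x4B
  ',' = 0x2C → acc = 0x67
  '0' = 0x30 → acc = 0x57
  '9' = 0x39 → acc = 0x6E
  '5' = 0x35 → acc = 0x5B
  '.' = 0x2E → acc = 0x75
  ',' = 0x2C → acc = 0x59
  '.' = 0x2E → acc = 0x77
  '1' = 0x31 → acc = 0x46
  '9' = 0x39 → acc = 0x7F
  ',' = 0x2C → acc = 0x53
  '9' = 0x39 → acc = 0x6A
  ',' = 0x2C → acc = 0x46
  '4' = 0x34 → acc = 0x72
  '6' = 0x36 → acc = 0x44
  '.' = 0x2E → acc = 0x6A
Checksum = 0x6A.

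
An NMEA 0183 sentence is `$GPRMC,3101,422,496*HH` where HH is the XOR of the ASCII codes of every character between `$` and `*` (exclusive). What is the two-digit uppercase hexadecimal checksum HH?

6B

XOR the ASCII codes of the payload characters:
  'G' = 0x47 → acc = 0x47
  'P' = 0x50 → acc = 0x17
  'R' = 0x52 → acc = 0x45
  'M' = 0x4D → acc = 0x08
  'C' = 0x43 → acc = 0x4B
  ',' = 0x2C → acc = 0x67
  '3' = 0x33 → acc = 0x54
  '1' = 0x31 → acc = 0x65
  '0' = 0x30 → acc = 0x55
  '1' = 0x31 → acc = 0x64
  ',' = 0x2C → acc = 0x48
  '4' = 0x34 → acc = 0x7C
  '2' = 0x32 → acc = 0x4E
  '2' = 0x32 → acc = 0x7C
  ',' = 0x2C → acc = 0x50
  '4' = 0x34 → acc = 0x64
  '9' = 0x39 → acc = 0x5D
  '6' = 0x36 → acc = 0x6B
Checksum = 0x6B.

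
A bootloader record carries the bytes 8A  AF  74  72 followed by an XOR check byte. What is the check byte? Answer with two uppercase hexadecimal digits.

XOR the bytes together:
  start with 0x8A
  0x8A ⊕ 0xAF = 0x25
  0x25 ⊕ 0x74 = 0x51
  0x51 ⊕ 0x72 = 0x23

23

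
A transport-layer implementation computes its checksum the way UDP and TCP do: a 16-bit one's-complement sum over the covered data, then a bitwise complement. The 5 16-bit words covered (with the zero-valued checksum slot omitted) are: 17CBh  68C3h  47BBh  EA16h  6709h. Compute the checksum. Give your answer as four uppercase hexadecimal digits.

One's-complement addition (fold any carry out of bit 15 back into bit 0):
  0x17CB + 0x68C3 = 0x0808E
  0x808E + 0x47BB = 0x0C849
  0xC849 + 0xEA16 = 0x1B25F → wrap carry → 0xB260
  0xB260 + 0x6709 = 0x11969 → wrap carry → 0x196A
One's-complement sum = 0x196A.
Checksum = ~0x196A & 0xFFFF = 0xE695.

E695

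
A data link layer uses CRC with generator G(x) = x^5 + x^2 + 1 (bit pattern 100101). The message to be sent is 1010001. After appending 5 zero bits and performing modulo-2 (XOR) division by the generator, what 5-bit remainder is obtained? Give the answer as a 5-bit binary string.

Append 5 zeros: 101000100000. Divide by 100101 (XOR where the leading bit is 1):
  pos 0: 101000 XOR 100101 = 001101
  pos 2: 110110 XOR 100101 = 010011
  pos 3: 100110 XOR 100101 = 000011
Remainder (last 5 bits) = 11000. This is the CRC / FCS.

11000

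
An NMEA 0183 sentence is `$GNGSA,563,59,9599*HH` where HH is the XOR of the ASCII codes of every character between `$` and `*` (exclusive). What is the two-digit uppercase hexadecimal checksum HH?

XOR the ASCII codes of the payload characters:
  'G' = 0x47 → acc = 0x47
  'N' = 0x4E → acc = 0x09
  'G' = 0x47 → acc = 0x4E
  'S' = 0x53 → acc = 0x1D
  'A' = 0x41 → acc = 0x5C
  ',' = 0x2C → acc = 0x70
  '5' = 0x35 → acc = 0x45
  '6' = 0x36 → acc = 0x73
  '3' = 0x33 → acc = 0x40
  ',' = 0x2C → acc = 0x6C
  '5' = 0x35 → acc = 0x59
  '9' = 0x39 → acc = 0x60
  ',' = 0x2C → acc = 0x4C
  '9' = 0x39 → acc = 0x75
  '5' = 0x35 → acc = 0x40
  '9' = 0x39 → acc = 0x79
  '9' = 0x39 → acc = 0x40
Checksum = 0x40.

40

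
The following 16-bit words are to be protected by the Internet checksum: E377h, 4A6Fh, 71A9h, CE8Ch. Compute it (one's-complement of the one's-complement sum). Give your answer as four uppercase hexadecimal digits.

One's-complement addition (fold any carry out of bit 15 back into bit 0):
  0xE377 + 0x4A6F = 0x12DE6 → wrap carry → 0x2DE7
  0x2DE7 + 0x71A9 = 0x09F90
  0x9F90 + 0xCE8C = 0x16E1C → wrap carry → 0x6E1D
One's-complement sum = 0x6E1D.
Checksum = ~0x6E1D & 0xFFFF = 0x91E2.

91E2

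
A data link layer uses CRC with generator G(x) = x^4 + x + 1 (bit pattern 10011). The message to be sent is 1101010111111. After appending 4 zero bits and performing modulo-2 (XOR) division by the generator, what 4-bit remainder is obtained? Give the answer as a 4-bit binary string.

1101

Append 4 zeros: 11010101111110000. Divide by 10011 (XOR where the leading bit is 1):
  pos 0: 11010 XOR 10011 = 01001
  pos 1: 10011 XOR 10011 = 00000
  pos 7: 11111 XOR 10011 = 01100
  pos 8: 11001 XOR 10011 = 01010
  pos 9: 10100 XOR 10011 = 00111
  pos 11: 11100 XOR 10011 = 01111
  pos 12: 11110 XOR 10011 = 01101
Remainder (last 4 bits) = 1101. This is the CRC / FCS.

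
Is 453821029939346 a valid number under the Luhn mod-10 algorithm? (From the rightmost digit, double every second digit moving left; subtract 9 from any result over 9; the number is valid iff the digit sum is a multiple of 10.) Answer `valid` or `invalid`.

valid

From the right, keep odd positions and double even positions (subtract 9 from any doubled value over 9):
  doubled (positions 2,4,...): 8 9 9 4 2 7 1 → sum 40
  kept (positions 1,3,...): 6 3 3 9 0 2 3 4 → sum 30
Total = 70.
70 mod 10 = 0, so the number is valid.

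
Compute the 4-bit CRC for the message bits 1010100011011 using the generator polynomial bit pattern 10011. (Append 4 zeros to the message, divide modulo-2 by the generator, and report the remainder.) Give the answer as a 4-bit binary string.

1111

Append 4 zeros: 10101000110110000. Divide by 10011 (XOR where the leading bit is 1):
  pos 0: 10101 XOR 10011 = 00110
  pos 2: 11000 XOR 10011 = 01011
  pos 3: 10110 XOR 10011 = 00101
  pos 5: 10111 XOR 10011 = 00100
  pos 7: 10001 XOR 10011 = 00010
  pos 10: 10100 XOR 10011 = 00111
  pos 12: 11100 XOR 10011 = 01111
Remainder (last 4 bits) = 1111. This is the CRC / FCS.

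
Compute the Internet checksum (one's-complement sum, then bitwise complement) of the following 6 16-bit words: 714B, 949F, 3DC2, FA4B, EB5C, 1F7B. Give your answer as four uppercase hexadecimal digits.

B72E

One's-complement addition (fold any carry out of bit 15 back into bit 0):
  0x714B + 0x949F = 0x105EA → wrap carry → 0x05EB
  0x05EB + 0x3DC2 = 0x043AD
  0x43AD + 0xFA4B = 0x13DF8 → wrap carry → 0x3DF9
  0x3DF9 + 0xEB5C = 0x12955 → wrap carry → 0x2956
  0x2956 + 0x1F7B = 0x048D1
One's-complement sum = 0x48D1.
Checksum = ~0x48D1 & 0xFFFF = 0xB72E.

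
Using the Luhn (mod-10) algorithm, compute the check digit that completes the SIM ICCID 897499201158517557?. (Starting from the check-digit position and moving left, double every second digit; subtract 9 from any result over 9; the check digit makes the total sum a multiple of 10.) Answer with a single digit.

Partial digits right→left: 7 5 5 7 1 5 8 5 1 1 0 2 9 9 4 7 9 8
Double every second digit counting from the check-digit position (so the 1st, 3rd, 5th, ... of the partial from the right).
  doubled (with −9 where >9): 5 1 2 7 2 0 9 8 9 → sum 43
  kept as-is: 5 7 5 5 1 2 9 7 8 → sum 49
Total = 43 + 49 = 92.
Check digit = (10 − (92 mod 10)) mod 10 = 8.

8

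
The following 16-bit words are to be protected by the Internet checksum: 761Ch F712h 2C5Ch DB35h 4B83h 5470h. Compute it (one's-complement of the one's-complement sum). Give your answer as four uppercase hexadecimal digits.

EB4A

One's-complement addition (fold any carry out of bit 15 back into bit 0):
  0x761C + 0xF712 = 0x16D2E → wrap carry → 0x6D2F
  0x6D2F + 0x2C5C = 0x0998B
  0x998B + 0xDB35 = 0x174C0 → wrap carry → 0x74C1
  0x74C1 + 0x4B83 = 0x0C044
  0xC044 + 0x5470 = 0x114B4 → wrap carry → 0x14B5
One's-complement sum = 0x14B5.
Checksum = ~0x14B5 & 0xFFFF = 0xEB4A.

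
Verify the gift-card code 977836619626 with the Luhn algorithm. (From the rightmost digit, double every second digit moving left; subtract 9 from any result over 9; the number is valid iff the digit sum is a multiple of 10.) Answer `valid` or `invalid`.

From the right, keep odd positions and double even positions (subtract 9 from any doubled value over 9):
  doubled (positions 2,4,...): 4 9 3 6 5 9 → sum 36
  kept (positions 1,3,...): 6 6 1 6 8 7 → sum 34
Total = 70.
70 mod 10 = 0, so the number is valid.

valid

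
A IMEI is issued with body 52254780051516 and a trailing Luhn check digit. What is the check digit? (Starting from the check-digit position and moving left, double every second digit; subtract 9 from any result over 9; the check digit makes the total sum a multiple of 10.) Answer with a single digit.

Partial digits right→left: 6 1 5 1 5 0 0 8 7 4 5 2 2 5
Double every second digit counting from the check-digit position (so the 1st, 3rd, 5th, ... of the partial from the right).
  doubled (with −9 where >9): 3 1 1 0 5 1 4 → sum 15
  kept as-is: 1 1 0 8 4 2 5 → sum 21
Total = 15 + 21 = 36.
Check digit = (10 − (36 mod 10)) mod 10 = 4.

4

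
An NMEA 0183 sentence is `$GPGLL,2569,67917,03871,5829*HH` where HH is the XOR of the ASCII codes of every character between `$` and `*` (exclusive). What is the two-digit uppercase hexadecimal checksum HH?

5D

XOR the ASCII codes of the payload characters:
  'G' = 0x47 → acc = 0x47
  'P' = 0x50 → acc = 0x17
  'G' = 0x47 → acc = 0x50
  'L' = 0x4C → acc = 0x1C
  'L' = 0x4C → acc = 0x50
  ',' = 0x2C → acc = 0x7C
  '2' = 0x32 → acc = 0x4E
  '5' = 0x35 → acc = 0x7B
  '6' = 0x36 → acc = 0x4D
  '9' = 0x39 → acc = 0x74
  ',' = 0x2C → acc = 0x58
  '6' = 0x36 → acc = 0x6E
  '7' = 0x37 → acc = 0x59
  '9' = 0x39 → acc = 0x60
  '1' = 0x31 → acc = 0x51
  '7' = 0x37 → acc = 0x66
  ',' = 0x2C → acc = 0x4A
  '0' = 0x30 → acc = 0x7A
  '3' = 0x33 → acc = 0x49
  '8' = 0x38 → acc = 0x71
  '7' = 0x37 → acc = 0x46
  '1' = 0x31 → acc = 0x77
  ',' = 0x2C → acc = 0x5B
  '5' = 0x35 → acc = 0x6E
  '8' = 0x38 → acc = 0x56
  '2' = 0x32 → acc = 0x64
  '9' = 0x39 → acc = 0x5D
Checksum = 0x5D.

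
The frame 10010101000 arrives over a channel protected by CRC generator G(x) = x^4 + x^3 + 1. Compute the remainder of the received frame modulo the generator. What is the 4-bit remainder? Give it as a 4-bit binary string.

1110

Modulo-2 division of 10010101000 by 11001:
  pos 0: 10010 XOR 11001 = 01011
  pos 1: 10111 XOR 11001 = 01110
  pos 2: 11100 XOR 11001 = 00101
  pos 4: 10110 XOR 11001 = 01111
  pos 5: 11110 XOR 11001 = 00111
Remainder = 1110 (nonzero — an error is detected).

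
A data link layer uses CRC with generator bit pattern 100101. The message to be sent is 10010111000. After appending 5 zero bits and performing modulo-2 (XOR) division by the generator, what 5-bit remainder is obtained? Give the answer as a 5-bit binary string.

Append 5 zeros: 1001011100000000. Divide by 100101 (XOR where the leading bit is 1):
  pos 0: 100101 XOR 100101 = 000000
  pos 6: 110000 XOR 100101 = 010101
  pos 7: 101010 XOR 100101 = 001111
  pos 9: 111100 XOR 100101 = 011001
  pos 10: 110010 XOR 100101 = 010111
Remainder (last 5 bits) = 10111. This is the CRC / FCS.

10111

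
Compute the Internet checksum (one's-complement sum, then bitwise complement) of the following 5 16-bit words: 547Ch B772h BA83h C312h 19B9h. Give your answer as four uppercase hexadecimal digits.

One's-complement addition (fold any carry out of bit 15 back into bit 0):
  0x547C + 0xB772 = 0x10BEE → wrap carry → 0x0BEF
  0x0BEF + 0xBA83 = 0x0C672
  0xC672 + 0xC312 = 0x18984 → wrap carry → 0x8985
  0x8985 + 0x19B9 = 0x0A33E
One's-complement sum = 0xA33E.
Checksum = ~0xA33E & 0xFFFF = 0x5CC1.

5CC1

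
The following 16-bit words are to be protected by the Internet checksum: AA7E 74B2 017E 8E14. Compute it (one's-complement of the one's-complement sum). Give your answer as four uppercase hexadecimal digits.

513C

One's-complement addition (fold any carry out of bit 15 back into bit 0):
  0xAA7E + 0x74B2 = 0x11F30 → wrap carry → 0x1F31
  0x1F31 + 0x017E = 0x020AF
  0x20AF + 0x8E14 = 0x0AEC3
One's-complement sum = 0xAEC3.
Checksum = ~0xAEC3 & 0xFFFF = 0x513C.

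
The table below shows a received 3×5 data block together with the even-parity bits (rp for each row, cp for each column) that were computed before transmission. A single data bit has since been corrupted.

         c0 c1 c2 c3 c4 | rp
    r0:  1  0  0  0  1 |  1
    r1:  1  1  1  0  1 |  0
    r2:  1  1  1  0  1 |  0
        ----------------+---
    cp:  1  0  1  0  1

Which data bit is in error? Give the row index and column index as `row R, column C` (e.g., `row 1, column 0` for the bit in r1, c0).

row 0, column 2

Recompute each row's even parity and compare to rp:
  r0: data parity 0, sent rp 1 → mismatch
  r1: data parity 0, sent rp 0 → ok
  r2: data parity 0, sent rp 0 → ok
Recompute each column's even parity and compare to cp:
  c0: data parity 1, sent cp 1 → ok
  c1: data parity 0, sent cp 0 → ok
  c2: data parity 0, sent cp 1 → mismatch
  c3: data parity 0, sent cp 0 → ok
  c4: data parity 1, sent cp 1 → ok
Exactly one row (r0) and one column (c2) fail → the flipped bit is at their intersection.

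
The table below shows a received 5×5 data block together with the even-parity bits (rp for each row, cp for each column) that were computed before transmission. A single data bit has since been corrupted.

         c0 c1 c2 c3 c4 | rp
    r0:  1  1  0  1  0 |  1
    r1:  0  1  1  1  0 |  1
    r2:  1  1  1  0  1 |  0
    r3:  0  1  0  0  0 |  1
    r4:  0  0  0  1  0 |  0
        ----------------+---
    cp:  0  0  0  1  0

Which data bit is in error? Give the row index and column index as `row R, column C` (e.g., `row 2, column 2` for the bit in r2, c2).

row 4, column 4

Recompute each row's even parity and compare to rp:
  r0: data parity 1, sent rp 1 → ok
  r1: data parity 1, sent rp 1 → ok
  r2: data parity 0, sent rp 0 → ok
  r3: data parity 1, sent rp 1 → ok
  r4: data parity 1, sent rp 0 → mismatch
Recompute each column's even parity and compare to cp:
  c0: data parity 0, sent cp 0 → ok
  c1: data parity 0, sent cp 0 → ok
  c2: data parity 0, sent cp 0 → ok
  c3: data parity 1, sent cp 1 → ok
  c4: data parity 1, sent cp 0 → mismatch
Exactly one row (r4) and one column (c4) fail → the flipped bit is at their intersection.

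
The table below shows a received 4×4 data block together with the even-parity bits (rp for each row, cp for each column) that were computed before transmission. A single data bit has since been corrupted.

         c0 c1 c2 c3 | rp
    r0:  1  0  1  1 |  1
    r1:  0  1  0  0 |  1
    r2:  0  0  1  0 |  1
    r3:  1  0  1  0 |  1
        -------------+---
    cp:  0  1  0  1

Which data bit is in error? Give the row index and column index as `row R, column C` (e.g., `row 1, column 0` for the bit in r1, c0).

Recompute each row's even parity and compare to rp:
  r0: data parity 1, sent rp 1 → ok
  r1: data parity 1, sent rp 1 → ok
  r2: data parity 1, sent rp 1 → ok
  r3: data parity 0, sent rp 1 → mismatch
Recompute each column's even parity and compare to cp:
  c0: data parity 0, sent cp 0 → ok
  c1: data parity 1, sent cp 1 → ok
  c2: data parity 1, sent cp 0 → mismatch
  c3: data parity 1, sent cp 1 → ok
Exactly one row (r3) and one column (c2) fail → the flipped bit is at their intersection.

row 3, column 2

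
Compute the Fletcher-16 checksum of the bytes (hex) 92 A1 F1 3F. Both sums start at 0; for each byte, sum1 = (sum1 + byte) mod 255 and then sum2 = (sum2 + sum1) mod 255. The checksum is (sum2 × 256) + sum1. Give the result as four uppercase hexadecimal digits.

5265

Running sums (mod 255):
  after byte 0 (92): sum1=146, sum2=146
  after byte 1 (A1): sum1=52, sum2=198
  after byte 2 (F1): sum1=38, sum2=236
  after byte 3 (3F): sum1=101, sum2=82
Checksum = sum2·256 + sum1 = 82·256 + 101 = 21093 = 0x5265.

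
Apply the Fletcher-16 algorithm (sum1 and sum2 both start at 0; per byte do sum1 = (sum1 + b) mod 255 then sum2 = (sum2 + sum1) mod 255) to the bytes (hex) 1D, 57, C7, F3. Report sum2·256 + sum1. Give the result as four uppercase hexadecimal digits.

Running sums (mod 255):
  after byte 0 (1D): sum1=29, sum2=29
  after byte 1 (57): sum1=116, sum2=145
  after byte 2 (C7): sum1=60, sum2=205
  after byte 3 (F3): sum1=48, sum2=253
Checksum = sum2·256 + sum1 = 253·256 + 48 = 64816 = 0xFD30.

FD30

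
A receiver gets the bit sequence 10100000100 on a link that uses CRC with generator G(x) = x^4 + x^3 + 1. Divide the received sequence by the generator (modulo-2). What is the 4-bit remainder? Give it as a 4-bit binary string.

Modulo-2 division of 10100000100 by 11001:
  pos 0: 10100 XOR 11001 = 01101
  pos 1: 11010 XOR 11001 = 00011
  pos 4: 11001 XOR 11001 = 00000
Remainder = 0000 (zero — the frame passes the CRC check).

0000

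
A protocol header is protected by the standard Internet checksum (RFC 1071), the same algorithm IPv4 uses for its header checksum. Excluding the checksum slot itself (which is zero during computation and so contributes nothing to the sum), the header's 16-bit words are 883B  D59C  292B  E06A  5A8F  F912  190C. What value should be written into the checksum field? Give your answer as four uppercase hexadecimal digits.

One's-complement addition (fold any carry out of bit 15 back into bit 0):
  0x883B + 0xD59C = 0x15DD7 → wrap carry → 0x5DD8
  0x5DD8 + 0x292B = 0x08703
  0x8703 + 0xE06A = 0x1676D → wrap carry → 0x676E
  0x676E + 0x5A8F = 0x0C1FD
  0xC1FD + 0xF912 = 0x1BB0F → wrap carry → 0xBB10
  0xBB10 + 0x190C = 0x0D41C
One's-complement sum = 0xD41C.
Checksum = ~0xD41C & 0xFFFF = 0x2BE3.

2BE3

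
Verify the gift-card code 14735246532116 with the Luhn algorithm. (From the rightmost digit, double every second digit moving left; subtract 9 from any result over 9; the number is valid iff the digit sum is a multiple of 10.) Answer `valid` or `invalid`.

invalid

From the right, keep odd positions and double even positions (subtract 9 from any doubled value over 9):
  doubled (positions 2,4,...): 2 4 1 8 1 5 2 → sum 23
  kept (positions 1,3,...): 6 1 3 6 2 3 4 → sum 25
Total = 48.
48 mod 10 = 8, so the number is invalid.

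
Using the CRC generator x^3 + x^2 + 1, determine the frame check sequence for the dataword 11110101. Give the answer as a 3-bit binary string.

100

Append 3 zeros: 11110101000. Divide by 1101 (XOR where the leading bit is 1):
  pos 0: 1111 XOR 1101 = 0010
  pos 2: 1001 XOR 1101 = 0100
  pos 3: 1000 XOR 1101 = 0101
  pos 4: 1011 XOR 1101 = 0110
  pos 5: 1100 XOR 1101 = 0001
Remainder (last 3 bits) = 100. This is the CRC / FCS.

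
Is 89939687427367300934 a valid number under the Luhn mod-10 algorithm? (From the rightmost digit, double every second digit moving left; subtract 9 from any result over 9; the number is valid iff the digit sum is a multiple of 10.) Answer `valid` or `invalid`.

From the right, keep odd positions and double even positions (subtract 9 from any doubled value over 9):
  doubled (positions 2,4,...): 6 0 6 3 5 8 7 9 9 7 → sum 60
  kept (positions 1,3,...): 4 9 0 7 3 2 7 6 3 9 → sum 50
Total = 110.
110 mod 10 = 0, so the number is valid.

valid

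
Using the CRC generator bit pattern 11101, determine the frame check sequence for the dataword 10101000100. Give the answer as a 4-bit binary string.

0000

Append 4 zeros: 101010001000000. Divide by 11101 (XOR where the leading bit is 1):
  pos 0: 10101 XOR 11101 = 01000
  pos 1: 10000 XOR 11101 = 01101
  pos 2: 11010 XOR 11101 = 00111
  pos 4: 11101 XOR 11101 = 00000
Remainder (last 4 bits) = 0000. This is the CRC / FCS.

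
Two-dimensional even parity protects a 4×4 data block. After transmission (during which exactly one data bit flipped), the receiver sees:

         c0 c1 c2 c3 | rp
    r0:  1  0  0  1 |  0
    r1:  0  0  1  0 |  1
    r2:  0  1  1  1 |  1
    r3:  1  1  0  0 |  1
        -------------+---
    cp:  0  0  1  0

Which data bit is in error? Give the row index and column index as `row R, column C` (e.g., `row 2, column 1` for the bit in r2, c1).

Recompute each row's even parity and compare to rp:
  r0: data parity 0, sent rp 0 → ok
  r1: data parity 1, sent rp 1 → ok
  r2: data parity 1, sent rp 1 → ok
  r3: data parity 0, sent rp 1 → mismatch
Recompute each column's even parity and compare to cp:
  c0: data parity 0, sent cp 0 → ok
  c1: data parity 0, sent cp 0 → ok
  c2: data parity 0, sent cp 1 → mismatch
  c3: data parity 0, sent cp 0 → ok
Exactly one row (r3) and one column (c2) fail → the flipped bit is at their intersection.

row 3, column 2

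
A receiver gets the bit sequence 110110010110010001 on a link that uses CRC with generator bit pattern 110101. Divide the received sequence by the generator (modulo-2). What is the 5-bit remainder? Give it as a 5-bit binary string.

Modulo-2 division of 110110010110010001 by 110101:
  pos 0: 110110 XOR 110101 = 000011
  pos 4: 110101 XOR 110101 = 000000
  pos 10: 100100 XOR 110101 = 010001
  pos 11: 100010 XOR 110101 = 010111
  pos 12: 101111 XOR 110101 = 011010
Remainder = 11010 (nonzero — an error is detected).

11010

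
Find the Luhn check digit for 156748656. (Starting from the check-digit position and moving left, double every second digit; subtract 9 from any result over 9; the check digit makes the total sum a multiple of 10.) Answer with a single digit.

6

Partial digits right→left: 6 5 6 8 4 7 6 5 1
Double every second digit counting from the check-digit position (so the 1st, 3rd, 5th, ... of the partial from the right).
  doubled (with −9 where >9): 3 3 8 3 2 → sum 19
  kept as-is: 5 8 7 5 → sum 25
Total = 19 + 25 = 44.
Check digit = (10 − (44 mod 10)) mod 10 = 6.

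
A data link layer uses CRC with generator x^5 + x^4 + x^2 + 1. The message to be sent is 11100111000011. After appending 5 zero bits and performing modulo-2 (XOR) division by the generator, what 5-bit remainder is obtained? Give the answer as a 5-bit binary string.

Append 5 zeros: 1110011100001100000. Divide by 110101 (XOR where the leading bit is 1):
  pos 0: 111001 XOR 110101 = 001100
  pos 2: 110011 XOR 110101 = 000110
  pos 5: 110000 XOR 110101 = 000101
  pos 8: 101011 XOR 110101 = 011110
  pos 9: 111100 XOR 110101 = 001001
  pos 11: 100100 XOR 110101 = 010001
  pos 12: 100010 XOR 110101 = 010111
  pos 13: 101110 XOR 110101 = 011011
Remainder (last 5 bits) = 11011. This is the CRC / FCS.

11011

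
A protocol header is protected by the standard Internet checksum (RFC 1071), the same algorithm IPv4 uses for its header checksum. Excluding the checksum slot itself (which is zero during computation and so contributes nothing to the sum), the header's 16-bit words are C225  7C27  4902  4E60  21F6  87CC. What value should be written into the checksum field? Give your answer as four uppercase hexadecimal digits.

808D

One's-complement addition (fold any carry out of bit 15 back into bit 0):
  0xC225 + 0x7C27 = 0x13E4C → wrap carry → 0x3E4D
  0x3E4D + 0x4902 = 0x0874F
  0x874F + 0x4E60 = 0x0D5AF
  0xD5AF + 0x21F6 = 0x0F7A5
  0xF7A5 + 0x87CC = 0x17F71 → wrap carry → 0x7F72
One's-complement sum = 0x7F72.
Checksum = ~0x7F72 & 0xFFFF = 0x808D.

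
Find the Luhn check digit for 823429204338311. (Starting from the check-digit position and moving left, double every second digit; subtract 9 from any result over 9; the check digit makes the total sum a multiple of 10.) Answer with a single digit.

Partial digits right→left: 1 1 3 8 3 3 4 0 2 9 2 4 3 2 8
Double every second digit counting from the check-digit position (so the 1st, 3rd, 5th, ... of the partial from the right).
  doubled (with −9 where >9): 2 6 6 8 4 4 6 7 → sum 43
  kept as-is: 1 8 3 0 9 4 2 → sum 27
Total = 43 + 27 = 70.
Check digit = (10 − (70 mod 10)) mod 10 = 0.

0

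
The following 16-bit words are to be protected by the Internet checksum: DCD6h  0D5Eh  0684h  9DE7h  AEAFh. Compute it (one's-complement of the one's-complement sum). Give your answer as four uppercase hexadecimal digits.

One's-complement addition (fold any carry out of bit 15 back into bit 0):
  0xDCD6 + 0x0D5E = 0x0EA34
  0xEA34 + 0x0684 = 0x0F0B8
  0xF0B8 + 0x9DE7 = 0x18E9F → wrap carry → 0x8EA0
  0x8EA0 + 0xAEAF = 0x13D4F → wrap carry → 0x3D50
One's-complement sum = 0x3D50.
Checksum = ~0x3D50 & 0xFFFF = 0xC2AF.

C2AF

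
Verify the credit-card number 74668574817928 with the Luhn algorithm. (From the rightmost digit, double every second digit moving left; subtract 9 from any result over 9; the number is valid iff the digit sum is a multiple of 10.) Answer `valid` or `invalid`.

From the right, keep odd positions and double even positions (subtract 9 from any doubled value over 9):
  doubled (positions 2,4,...): 4 5 7 5 7 3 5 → sum 36
  kept (positions 1,3,...): 8 9 1 4 5 6 4 → sum 37
Total = 73.
73 mod 10 = 3, so the number is invalid.

invalid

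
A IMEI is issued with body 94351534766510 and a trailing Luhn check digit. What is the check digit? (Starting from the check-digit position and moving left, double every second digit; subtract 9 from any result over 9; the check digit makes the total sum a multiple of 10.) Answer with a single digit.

8

Partial digits right→left: 0 1 5 6 6 7 4 3 5 1 5 3 4 9
Double every second digit counting from the check-digit position (so the 1st, 3rd, 5th, ... of the partial from the right).
  doubled (with −9 where >9): 0 1 3 8 1 1 8 → sum 22
  kept as-is: 1 6 7 3 1 3 9 → sum 30
Total = 22 + 30 = 52.
Check digit = (10 − (52 mod 10)) mod 10 = 8.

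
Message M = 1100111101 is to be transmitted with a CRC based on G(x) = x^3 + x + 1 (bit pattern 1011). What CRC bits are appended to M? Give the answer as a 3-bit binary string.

011

Append 3 zeros: 1100111101000. Divide by 1011 (XOR where the leading bit is 1):
  pos 0: 1100 XOR 1011 = 0111
  pos 1: 1111 XOR 1011 = 0100
  pos 2: 1001 XOR 1011 = 0010
  pos 4: 1011 XOR 1011 = 0000
  pos 9: 1000 XOR 1011 = 0011
Remainder (last 3 bits) = 011. This is the CRC / FCS.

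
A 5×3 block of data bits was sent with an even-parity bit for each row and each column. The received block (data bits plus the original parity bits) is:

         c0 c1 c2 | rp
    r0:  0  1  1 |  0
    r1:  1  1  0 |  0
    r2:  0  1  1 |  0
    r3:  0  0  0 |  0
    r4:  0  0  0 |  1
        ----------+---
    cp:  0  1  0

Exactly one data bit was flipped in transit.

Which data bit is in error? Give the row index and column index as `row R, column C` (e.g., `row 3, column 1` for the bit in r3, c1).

Recompute each row's even parity and compare to rp:
  r0: data parity 0, sent rp 0 → ok
  r1: data parity 0, sent rp 0 → ok
  r2: data parity 0, sent rp 0 → ok
  r3: data parity 0, sent rp 0 → ok
  r4: data parity 0, sent rp 1 → mismatch
Recompute each column's even parity and compare to cp:
  c0: data parity 1, sent cp 0 → mismatch
  c1: data parity 1, sent cp 1 → ok
  c2: data parity 0, sent cp 0 → ok
Exactly one row (r4) and one column (c0) fail → the flipped bit is at their intersection.

row 4, column 0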